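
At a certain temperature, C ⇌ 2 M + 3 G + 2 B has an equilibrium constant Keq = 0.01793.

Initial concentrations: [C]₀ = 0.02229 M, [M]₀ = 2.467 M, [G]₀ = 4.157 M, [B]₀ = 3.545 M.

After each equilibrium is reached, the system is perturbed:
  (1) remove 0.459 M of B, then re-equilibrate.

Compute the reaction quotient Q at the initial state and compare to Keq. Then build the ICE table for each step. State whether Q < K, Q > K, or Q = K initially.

Q₀ = 2.4649e+05; Q > K (proceeds reverse)

Q₀ = 2.4649e+05 vs Keq = 0.01793 ⇒ Q>K, reverse
Step 1:
                  C         M         G         B
  Initial   0.02229     2.467     4.157     3.545
  Change      1.142    -2.284    -3.426    -2.284
  Equil       1.164    0.1832    0.7313     1.261
  solve Keq expr → x = -1.142; check Q = 0.01793
Then remove 0.459 M of B.
Step 2:
                  C         M         G         B
  Initial     1.164    0.1832    0.7313    0.8022
  Change   -0.02461   0.04922   0.07383   0.04922
  Equil        1.14    0.2324    0.8051    0.8514
  solve Keq expr → x = 0.02461; check Q = 0.01793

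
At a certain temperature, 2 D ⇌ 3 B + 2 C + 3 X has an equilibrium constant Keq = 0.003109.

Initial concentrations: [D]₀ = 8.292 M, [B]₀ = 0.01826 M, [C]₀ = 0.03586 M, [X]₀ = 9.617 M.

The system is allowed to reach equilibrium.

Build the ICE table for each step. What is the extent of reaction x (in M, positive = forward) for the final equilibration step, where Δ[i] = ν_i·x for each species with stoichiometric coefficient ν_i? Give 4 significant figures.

Q₀ = 1.0128e-07 vs Keq = 0.003109 ⇒ Q<K, forward
Step 1:
                    D           B           C           X
  I             8.292     0.01826     0.03586       9.617
  C           -0.1243      0.1865      0.1243      0.1865
  E             8.168      0.2047      0.1602       9.803
  solve Keq expr → x = 0.06216; check Q = 0.003109

x = 0.06216 M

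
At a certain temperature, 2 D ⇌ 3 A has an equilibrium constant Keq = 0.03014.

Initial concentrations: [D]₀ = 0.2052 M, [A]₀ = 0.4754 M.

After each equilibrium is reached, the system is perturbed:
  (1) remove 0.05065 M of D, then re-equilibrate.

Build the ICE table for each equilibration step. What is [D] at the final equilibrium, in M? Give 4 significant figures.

Q₀ = 2.552 vs Keq = 0.03014 ⇒ Q>K, reverse
Step 1:
                   D          A
  Initial     0.2052     0.4754
  Change      0.2028    -0.3042
  Equil        0.408     0.1712
  solve Keq expr → x = -0.1014; check Q = 0.03014
Then remove 0.05065 M of D.
Step 2:
                   D          A
  Initial     0.3574     0.1712
  Change    0.008083   -0.01212
  Equil       0.3654     0.1591
  solve Keq expr → x = -0.004041; check Q = 0.03014

[D]_eq = 0.3654 M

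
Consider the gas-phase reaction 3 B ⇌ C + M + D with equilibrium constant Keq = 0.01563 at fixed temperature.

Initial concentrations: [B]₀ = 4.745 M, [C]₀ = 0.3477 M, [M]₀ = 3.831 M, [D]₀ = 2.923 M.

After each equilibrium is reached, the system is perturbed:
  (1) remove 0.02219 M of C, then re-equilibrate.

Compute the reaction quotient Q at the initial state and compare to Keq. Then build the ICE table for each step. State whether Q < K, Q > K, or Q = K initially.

Q₀ = 0.03644 vs Keq = 0.01563 ⇒ Q>K, reverse
Step 1:
                    B           C           M           D
  init          4.745      0.3477       3.831       2.923
  Δ            0.4161     -0.1387     -0.1387     -0.1387
  eq            5.161       0.209       3.692       2.784
  solve Keq expr → x = -0.1387; check Q = 0.01563
Then remove 0.02219 M of C.
Step 2:
                    B           C           M           D
  init          5.161      0.1868       3.692       2.784
  Δ          -0.04472     0.01491     0.01491     0.01491
  eq            5.116      0.2017       3.707       2.799
  solve Keq expr → x = 0.01491; check Q = 0.01563

Q₀ = 0.03644; Q > K (proceeds reverse)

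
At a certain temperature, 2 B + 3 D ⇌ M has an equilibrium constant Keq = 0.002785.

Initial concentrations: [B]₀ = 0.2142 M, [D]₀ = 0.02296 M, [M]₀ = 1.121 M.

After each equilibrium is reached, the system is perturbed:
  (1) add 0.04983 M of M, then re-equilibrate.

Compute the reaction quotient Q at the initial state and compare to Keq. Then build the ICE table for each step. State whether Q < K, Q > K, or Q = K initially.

Q₀ = 2.0186e+06 vs Keq = 0.002785 ⇒ Q>K, reverse
Step 1:
                  B         D         M
  Initial    0.2142   0.02296     1.121
  Change      1.794      2.69   -0.8968
  Equil       2.008     2.713    0.2242
  solve Keq expr → x = -0.8968; check Q = 0.002785
Then add 0.04983 M of M.
Step 2:
                  B         D         M
  Initial     2.008     2.713    0.2741
  Change    0.04433    0.0665  -0.02217
  Equil       2.052      2.78    0.2519
  solve Keq expr → x = -0.02217; check Q = 0.002785

Q₀ = 2.0186e+06; Q > K (proceeds reverse)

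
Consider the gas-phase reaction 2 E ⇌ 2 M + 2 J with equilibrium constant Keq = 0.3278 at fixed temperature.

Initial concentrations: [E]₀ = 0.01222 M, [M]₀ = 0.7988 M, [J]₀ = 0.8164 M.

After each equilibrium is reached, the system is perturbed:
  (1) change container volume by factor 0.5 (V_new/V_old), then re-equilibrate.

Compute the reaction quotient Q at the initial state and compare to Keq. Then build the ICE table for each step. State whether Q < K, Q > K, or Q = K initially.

Q₀ = 2848 vs Keq = 0.3278 ⇒ Q>K, reverse
Step 1:
                    E           M           J
  I           0.01222      0.7988      0.8164
  C            0.3513     -0.3513     -0.3513
  E            0.3635      0.4475      0.4651
  solve Keq expr → x = -0.1757; check Q = 0.3278
Then change container volume by factor 0.5 (V_new/V_old).
Step 2:
                    E           M           J
  I             0.727       0.895      0.9302
  C            0.1884     -0.1884     -0.1884
  E            0.9155      0.7066      0.7418
  solve Keq expr → x = -0.09421; check Q = 0.3278

Q₀ = 2848; Q > K (proceeds reverse)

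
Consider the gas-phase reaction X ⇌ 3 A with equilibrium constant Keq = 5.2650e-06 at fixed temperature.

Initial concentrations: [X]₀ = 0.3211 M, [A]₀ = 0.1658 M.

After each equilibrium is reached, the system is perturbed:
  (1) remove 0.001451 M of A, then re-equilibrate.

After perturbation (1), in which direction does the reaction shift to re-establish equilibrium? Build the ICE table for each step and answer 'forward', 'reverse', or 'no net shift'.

Q₀ = 0.01419 vs Keq = 5.2650e-06 ⇒ Q>K, reverse
Step 1:
                   X          A
  Initial     0.3211     0.1658
  Change      0.0511    -0.1533
  Equil       0.3722    0.01251
  solve Keq expr → x = -0.0511; check Q = 5.2650e-06
Then remove 0.001451 M of A.
Step 2:
                   X          A
  Initial     0.3722    0.01106
  Change  -4.8187e-04   0.001446
  Equil       0.3717    0.01251
  solve Keq expr → x = 4.8187e-04; check Q = 5.2650e-06

Direction: forward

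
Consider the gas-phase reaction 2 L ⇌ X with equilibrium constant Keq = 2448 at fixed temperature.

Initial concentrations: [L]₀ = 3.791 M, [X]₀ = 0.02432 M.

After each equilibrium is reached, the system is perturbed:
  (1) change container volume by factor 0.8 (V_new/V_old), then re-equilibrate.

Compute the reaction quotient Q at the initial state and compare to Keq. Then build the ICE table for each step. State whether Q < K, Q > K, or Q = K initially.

Q₀ = 0.001692 vs Keq = 2448 ⇒ Q<K, forward
Step 1:
                    L           X
  I             3.791     0.02432
  C            -3.763       1.882
  E            0.0279       1.906
  solve Keq expr → x = 1.882; check Q = 2448
Then change container volume by factor 0.8 (V_new/V_old).
Step 2:
                    L           X
  I           0.03488       2.382
  C          -0.00367    0.001835
  E           0.03121       2.384
  solve Keq expr → x = 0.001835; check Q = 2448

Q₀ = 0.001692; Q < K (proceeds forward)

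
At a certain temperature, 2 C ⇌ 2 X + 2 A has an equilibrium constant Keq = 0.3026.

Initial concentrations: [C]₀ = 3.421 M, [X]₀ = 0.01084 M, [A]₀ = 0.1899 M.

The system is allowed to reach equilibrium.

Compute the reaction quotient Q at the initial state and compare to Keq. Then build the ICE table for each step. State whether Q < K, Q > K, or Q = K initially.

Q₀ = 3.6208e-07; Q < K (proceeds forward)

Q₀ = 3.6208e-07 vs Keq = 0.3026 ⇒ Q<K, forward
Step 1:
                   C          X          A
  I            3.421    0.01084     0.1899
  C           -1.046      1.046      1.046
  E            2.375      1.057      1.236
  solve Keq expr → x = 0.5231; check Q = 0.3026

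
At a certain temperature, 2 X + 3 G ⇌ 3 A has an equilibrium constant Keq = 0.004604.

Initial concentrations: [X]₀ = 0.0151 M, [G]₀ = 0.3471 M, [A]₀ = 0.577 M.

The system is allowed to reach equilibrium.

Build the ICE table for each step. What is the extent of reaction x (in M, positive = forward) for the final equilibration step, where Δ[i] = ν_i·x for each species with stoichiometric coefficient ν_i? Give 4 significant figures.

x = -0.1687 M

Q₀ = 2.0147e+04 vs Keq = 0.004604 ⇒ Q>K, reverse
Step 1:
                    X           G           A
  I            0.0151      0.3471       0.577
  C            0.3374      0.5062     -0.5062
  E            0.3525      0.8533     0.07084
  solve Keq expr → x = -0.1687; check Q = 0.004604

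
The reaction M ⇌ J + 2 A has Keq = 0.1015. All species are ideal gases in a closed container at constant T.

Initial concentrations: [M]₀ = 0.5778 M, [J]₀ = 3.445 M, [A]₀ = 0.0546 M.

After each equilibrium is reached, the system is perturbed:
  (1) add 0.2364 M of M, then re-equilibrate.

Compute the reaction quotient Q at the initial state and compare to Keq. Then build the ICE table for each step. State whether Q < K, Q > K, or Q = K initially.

Q₀ = 0.01777 vs Keq = 0.1015 ⇒ Q<K, forward
Step 1:
                   M          J          A
  Initial     0.5778      3.445     0.0546
  Change    -0.03557    0.03557    0.07115
  Equil       0.5422      3.481     0.1257
  solve Keq expr → x = 0.03557; check Q = 0.1015
Then add 0.2364 M of M.
Step 2:
                   M          J          A
  Initial     0.7786      3.481     0.1257
  Change    -0.01177    0.01177    0.02354
  Equil       0.7669      3.492     0.1493
  solve Keq expr → x = 0.01177; check Q = 0.1015

Q₀ = 0.01777; Q < K (proceeds forward)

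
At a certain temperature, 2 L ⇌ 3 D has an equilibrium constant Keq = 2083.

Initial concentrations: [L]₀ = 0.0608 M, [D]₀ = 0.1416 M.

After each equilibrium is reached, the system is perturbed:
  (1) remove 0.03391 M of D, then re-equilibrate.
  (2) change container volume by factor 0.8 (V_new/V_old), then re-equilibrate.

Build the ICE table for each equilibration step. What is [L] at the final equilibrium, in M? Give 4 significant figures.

[L]_eq = 0.002651 M

Q₀ = 0.768 vs Keq = 2083 ⇒ Q<K, forward
Step 1:
                  L         D
  init       0.0608    0.1416
  Δ         -0.0584   0.08759
  eq       0.002404    0.2292
  solve Keq expr → x = 0.0292; check Q = 2083
Then remove 0.03391 M of D.
Step 2:
                  L         D
  init     0.002404    0.1953
  Δ       -5.0235e-04 7.5352e-04
  eq       0.001902     0.196
  solve Keq expr → x = 2.5117e-04; check Q = 2083
Then change container volume by factor 0.8 (V_new/V_old).
Step 3:
                  L         D
  init     0.002377     0.245
  Δ       2.7391e-04 -4.1087e-04
  eq       0.002651    0.2446
  solve Keq expr → x = -1.3696e-04; check Q = 2083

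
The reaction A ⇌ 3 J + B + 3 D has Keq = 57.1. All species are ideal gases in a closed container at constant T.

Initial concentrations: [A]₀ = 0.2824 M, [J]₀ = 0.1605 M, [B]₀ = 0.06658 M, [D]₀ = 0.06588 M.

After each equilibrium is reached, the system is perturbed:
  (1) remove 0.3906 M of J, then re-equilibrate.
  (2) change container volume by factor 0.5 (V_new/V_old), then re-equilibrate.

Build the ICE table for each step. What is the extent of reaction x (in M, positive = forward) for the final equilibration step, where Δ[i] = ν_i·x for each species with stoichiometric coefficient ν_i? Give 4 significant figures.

x = -0.05704 M

Q₀ = 2.7872e-07 vs Keq = 57.1 ⇒ Q<K, forward
Step 1:
                    A           J           B           D
  init         0.2824      0.1605     0.06658     0.06588
  Δ           -0.2781      0.8342      0.2781      0.8342
  eq         0.004332      0.9947      0.3446      0.9001
  solve Keq expr → x = 0.2781; check Q = 57.1
Then remove 0.3906 M of J.
Step 2:
                    A           J           B           D
  init       0.004332      0.6041      0.3446      0.9001
  Δ          -0.00327    0.009809     0.00327    0.009809
  eq         0.001062      0.6139      0.3479      0.9099
  solve Keq expr → x = 0.00327; check Q = 57.1
Then change container volume by factor 0.5 (V_new/V_old).
Step 3:
                    A           J           B           D
  init       0.002124       1.228      0.6958        1.82
  Δ           0.05704     -0.1711    -0.05704     -0.1711
  eq          0.05916       1.057      0.6388       1.649
  solve Keq expr → x = -0.05704; check Q = 57.1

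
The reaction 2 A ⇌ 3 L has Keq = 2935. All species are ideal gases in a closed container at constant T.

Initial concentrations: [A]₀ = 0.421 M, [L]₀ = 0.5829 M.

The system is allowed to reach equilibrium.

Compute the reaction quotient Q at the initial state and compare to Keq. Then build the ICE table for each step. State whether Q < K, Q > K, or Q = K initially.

Q₀ = 1.117 vs Keq = 2935 ⇒ Q<K, forward
Step 1:
                    A           L
  I             0.421      0.5829
  C           -0.3974      0.5961
  E           0.02363       1.179
  solve Keq expr → x = 0.1987; check Q = 2935

Q₀ = 1.117; Q < K (proceeds forward)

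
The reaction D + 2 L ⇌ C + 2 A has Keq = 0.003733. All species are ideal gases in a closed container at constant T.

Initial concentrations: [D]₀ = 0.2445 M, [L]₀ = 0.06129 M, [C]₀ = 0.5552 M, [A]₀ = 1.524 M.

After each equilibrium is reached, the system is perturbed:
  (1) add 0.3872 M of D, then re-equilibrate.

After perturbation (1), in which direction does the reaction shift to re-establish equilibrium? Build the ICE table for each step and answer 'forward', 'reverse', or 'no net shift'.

Q₀ = 1404 vs Keq = 0.003733 ⇒ Q>K, reverse
Step 1:
                   D          L          C          A
  init        0.2445    0.06129     0.5552      1.524
  Δ           0.5367      1.073    -0.5367     -1.073
  eq          0.7812      1.135    0.01849     0.4506
  solve Keq expr → x = -0.5367; check Q = 0.003733
Then add 0.3872 M of D.
Step 2:
                   D          L          C          A
  init         1.168      1.135    0.01849     0.4506
  Δ          -0.0068    -0.0136     0.0068     0.0136
  eq           1.162      1.121    0.02529     0.4642
  solve Keq expr → x = 0.0068; check Q = 0.003733

Direction: forward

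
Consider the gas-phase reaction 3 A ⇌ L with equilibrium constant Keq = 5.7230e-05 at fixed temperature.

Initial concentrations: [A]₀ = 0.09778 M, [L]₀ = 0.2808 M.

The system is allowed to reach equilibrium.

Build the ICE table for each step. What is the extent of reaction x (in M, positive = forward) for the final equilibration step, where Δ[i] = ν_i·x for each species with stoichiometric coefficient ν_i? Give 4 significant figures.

x = -0.2808 M

Q₀ = 300.4 vs Keq = 5.7230e-05 ⇒ Q>K, reverse
Step 1:
                  A         L
  I         0.09778    0.2808
  C          0.8423   -0.2808
  E            0.94 4.7540e-05
  solve Keq expr → x = -0.2808; check Q = 5.7230e-05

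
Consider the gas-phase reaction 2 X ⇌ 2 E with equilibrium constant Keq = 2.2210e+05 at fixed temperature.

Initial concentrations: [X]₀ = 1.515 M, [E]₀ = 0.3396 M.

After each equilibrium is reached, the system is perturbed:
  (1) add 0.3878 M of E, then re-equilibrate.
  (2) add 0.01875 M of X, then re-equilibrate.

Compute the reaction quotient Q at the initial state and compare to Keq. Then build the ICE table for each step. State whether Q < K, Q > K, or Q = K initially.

Q₀ = 0.05025; Q < K (proceeds forward)

Q₀ = 0.05025 vs Keq = 2.2210e+05 ⇒ Q<K, forward
Step 1:
                   X          E
  I            1.515     0.3396
  C           -1.511      1.511
  E         0.003927      1.851
  solve Keq expr → x = 0.7555; check Q = 2.2210e+05
Then add 0.3878 M of E.
Step 2:
                   X          E
  I         0.003927      2.238
  C       8.2113e-04 -8.2113e-04
  E         0.004748      2.238
  solve Keq expr → x = -4.1057e-04; check Q = 2.2210e+05
Then add 0.01875 M of X.
Step 3:
                   X          E
  I           0.0235      2.238
  C         -0.01871    0.01871
  E         0.004788      2.256
  solve Keq expr → x = 0.009355; check Q = 2.2210e+05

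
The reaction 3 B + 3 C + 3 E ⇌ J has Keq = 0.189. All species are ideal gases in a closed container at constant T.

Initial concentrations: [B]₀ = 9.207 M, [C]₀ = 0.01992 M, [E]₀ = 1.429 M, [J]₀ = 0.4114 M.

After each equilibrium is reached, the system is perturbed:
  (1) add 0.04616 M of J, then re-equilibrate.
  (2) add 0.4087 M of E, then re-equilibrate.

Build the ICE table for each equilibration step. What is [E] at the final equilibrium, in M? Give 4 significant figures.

[E]_eq = 1.893 M

Q₀ = 22.85 vs Keq = 0.189 ⇒ Q>K, reverse
Step 1:
                  B         C         E         J
  I           9.207   0.01992     1.429    0.4114
  C         0.07135   0.07135   0.07135  -0.02378
  E           9.278   0.09127       1.5    0.3876
  solve Keq expr → x = -0.02378; check Q = 0.189
Then add 0.04616 M of J.
Step 2:
                  B         C         E         J
  I           9.278   0.09127       1.5    0.4338
  C        0.003178  0.003178  0.003178 -0.001059
  E           9.282   0.09445     1.504    0.4327
  solve Keq expr → x = -0.001059; check Q = 0.189
Then add 0.4087 M of E.
Step 3:
                  B         C         E         J
  I           9.282   0.09445     1.912    0.4327
  C        -0.01893  -0.01893  -0.01893  0.006309
  E           9.263   0.07552     1.893     0.439
  solve Keq expr → x = 0.006309; check Q = 0.189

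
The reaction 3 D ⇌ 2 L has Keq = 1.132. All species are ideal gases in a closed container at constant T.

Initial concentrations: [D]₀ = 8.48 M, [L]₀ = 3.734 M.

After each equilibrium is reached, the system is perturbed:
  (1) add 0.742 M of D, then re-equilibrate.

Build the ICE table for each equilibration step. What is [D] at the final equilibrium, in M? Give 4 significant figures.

[D]_eq = 3.658 M

Q₀ = 0.02286 vs Keq = 1.132 ⇒ Q<K, forward
Step 1:
                   D          L
  Initial       8.48      3.734
  Change      -4.956      3.304
  Equil        3.524      7.038
  solve Keq expr → x = 1.652; check Q = 1.132
Then add 0.742 M of D.
Step 2:
                   D          L
  Initial      4.266      7.038
  Change      -0.608     0.4053
  Equil        3.658      7.443
  solve Keq expr → x = 0.2027; check Q = 1.132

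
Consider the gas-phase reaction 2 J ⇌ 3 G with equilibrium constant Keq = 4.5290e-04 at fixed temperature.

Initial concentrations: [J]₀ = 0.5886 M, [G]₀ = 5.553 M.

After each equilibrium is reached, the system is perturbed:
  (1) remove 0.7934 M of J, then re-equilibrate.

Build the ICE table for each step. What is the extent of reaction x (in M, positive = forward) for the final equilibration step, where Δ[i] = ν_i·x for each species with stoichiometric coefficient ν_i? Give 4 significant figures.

x = -0.008519 M

Q₀ = 494.2 vs Keq = 4.5290e-04 ⇒ Q>K, reverse
Step 1:
                  J         G
  I          0.5886     5.553
  C            3.57    -5.354
  E           4.158    0.1986
  solve Keq expr → x = -1.785; check Q = 4.5290e-04
Then remove 0.7934 M of J.
Step 2:
                  J         G
  I           3.365    0.1986
  C         0.01704  -0.02556
  E           3.382     0.173
  solve Keq expr → x = -0.008519; check Q = 4.5290e-04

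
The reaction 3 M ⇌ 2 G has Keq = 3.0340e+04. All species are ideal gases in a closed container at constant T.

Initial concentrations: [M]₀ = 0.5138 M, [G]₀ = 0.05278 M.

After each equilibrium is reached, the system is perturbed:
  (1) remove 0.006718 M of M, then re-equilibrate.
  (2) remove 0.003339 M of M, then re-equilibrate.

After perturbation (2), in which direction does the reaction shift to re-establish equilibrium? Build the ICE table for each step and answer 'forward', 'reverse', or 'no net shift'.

Q₀ = 0.02054 vs Keq = 3.0340e+04 ⇒ Q<K, forward
Step 1:
                    M           G
  I            0.5138     0.05278
  C           -0.4969      0.3312
  E           0.01694       0.384
  solve Keq expr → x = 0.1656; check Q = 3.0340e+04
Then remove 0.006718 M of M.
Step 2:
                    M           G
  I           0.01022       0.384
  C          0.006589   -0.004392
  E           0.01681      0.3796
  solve Keq expr → x = -0.002196; check Q = 3.0340e+04
Then remove 0.003339 M of M.
Step 3:
                    M           G
  I           0.01347      0.3796
  C          0.003274   -0.002183
  E           0.01675      0.3774
  solve Keq expr → x = -0.001091; check Q = 3.0340e+04

Direction: reverse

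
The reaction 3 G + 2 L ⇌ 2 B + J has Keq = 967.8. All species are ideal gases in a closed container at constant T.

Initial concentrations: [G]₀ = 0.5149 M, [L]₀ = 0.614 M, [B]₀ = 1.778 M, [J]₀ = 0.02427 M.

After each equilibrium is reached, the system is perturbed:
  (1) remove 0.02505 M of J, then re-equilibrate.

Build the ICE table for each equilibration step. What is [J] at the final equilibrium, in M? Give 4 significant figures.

Q₀ = 1.491 vs Keq = 967.8 ⇒ Q<K, forward
Step 1:
                   G          L          B          J
  Initial     0.5149      0.614      1.778    0.02427
  Change     -0.3539     -0.236      0.236      0.118
  Equil        0.161      0.378      2.014     0.1422
  solve Keq expr → x = 0.118; check Q = 967.8
Then remove 0.02505 M of J.
Step 2:
                   G          L          B          J
  Initial      0.161      0.378      2.014     0.1172
  Change    -0.00742  -0.004947   0.004947   0.002473
  Equil       0.1536     0.3731      2.019     0.1197
  solve Keq expr → x = 0.002473; check Q = 967.8

[J]_eq = 0.1197 M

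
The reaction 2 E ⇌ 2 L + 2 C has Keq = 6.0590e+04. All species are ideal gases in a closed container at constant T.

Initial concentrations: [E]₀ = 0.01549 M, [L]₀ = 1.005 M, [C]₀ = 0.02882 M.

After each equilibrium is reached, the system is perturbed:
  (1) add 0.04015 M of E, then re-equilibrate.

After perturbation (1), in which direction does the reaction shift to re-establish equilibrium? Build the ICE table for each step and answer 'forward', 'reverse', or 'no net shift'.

Direction: forward

Q₀ = 3.496 vs Keq = 6.0590e+04 ⇒ Q<K, forward
Step 1:
                  E         L         C
  Initial   0.01549     1.005   0.02882
  Change   -0.01531   0.01531   0.01531
  Equil   1.8291e-04      1.02   0.04413
  solve Keq expr → x = 0.007654; check Q = 6.0590e+04
Then add 0.04015 M of E.
Step 2:
                  E         L         C
  Initial   0.04033      1.02   0.04413
  Change   -0.03997   0.03997   0.03997
  Equil   3.6225e-04      1.06    0.0841
  solve Keq expr → x = 0.01999; check Q = 6.0590e+04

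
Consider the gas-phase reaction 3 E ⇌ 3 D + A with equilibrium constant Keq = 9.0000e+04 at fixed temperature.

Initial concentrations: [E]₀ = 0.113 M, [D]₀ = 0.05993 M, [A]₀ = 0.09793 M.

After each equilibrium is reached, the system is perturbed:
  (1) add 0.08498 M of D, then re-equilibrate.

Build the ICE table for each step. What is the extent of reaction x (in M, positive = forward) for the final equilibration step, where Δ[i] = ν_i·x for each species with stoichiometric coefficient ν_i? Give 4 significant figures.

x = -3.1979e-04 M

Q₀ = 0.01461 vs Keq = 9.0000e+04 ⇒ Q<K, forward
Step 1:
                  E         D         A
  Initial     0.113   0.05993   0.09793
  Change     -0.111     0.111   0.03701
  Equil    0.001957     0.171    0.1349
  solve Keq expr → x = 0.03701; check Q = 9.0000e+04
Then add 0.08498 M of D.
Step 2:
                  E         D         A
  Initial  0.001957     0.256    0.1349
  Change  9.5936e-04 -9.5936e-04 -3.1979e-04
  Equil    0.002916     0.255    0.1346
  solve Keq expr → x = -3.1979e-04; check Q = 9.0000e+04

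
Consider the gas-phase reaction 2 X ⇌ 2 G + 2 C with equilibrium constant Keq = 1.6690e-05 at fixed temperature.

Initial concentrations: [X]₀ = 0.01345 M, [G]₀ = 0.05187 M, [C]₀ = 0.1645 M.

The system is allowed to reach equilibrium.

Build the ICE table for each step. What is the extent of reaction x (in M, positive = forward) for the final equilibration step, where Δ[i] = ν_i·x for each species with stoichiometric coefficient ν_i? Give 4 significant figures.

x = -0.02481 M

Q₀ = 0.4025 vs Keq = 1.6690e-05 ⇒ Q>K, reverse
Step 1:
                   X          G          C
  Initial    0.01345    0.05187     0.1645
  Change     0.04963   -0.04963   -0.04963
  Equil      0.06308   0.002243     0.1149
  solve Keq expr → x = -0.02481; check Q = 1.6690e-05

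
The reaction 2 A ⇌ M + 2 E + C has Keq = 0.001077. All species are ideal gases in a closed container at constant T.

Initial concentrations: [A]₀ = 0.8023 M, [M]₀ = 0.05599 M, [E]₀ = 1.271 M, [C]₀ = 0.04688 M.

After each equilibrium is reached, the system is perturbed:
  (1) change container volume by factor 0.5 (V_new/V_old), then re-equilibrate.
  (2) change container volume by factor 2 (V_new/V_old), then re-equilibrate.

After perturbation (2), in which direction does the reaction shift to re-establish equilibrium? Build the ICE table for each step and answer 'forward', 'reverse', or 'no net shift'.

Direction: forward

Q₀ = 0.006587 vs Keq = 0.001077 ⇒ Q>K, reverse
Step 1:
                  A         M         E         C
  init       0.8023   0.05599     1.271   0.04688
  Δ         0.05565  -0.02782  -0.05565  -0.02782
  eq         0.8579   0.02817     1.215   0.01906
  solve Keq expr → x = -0.02782; check Q = 0.001077
Then change container volume by factor 0.5 (V_new/V_old).
Step 2:
                  A         M         E         C
  init        1.716   0.05633     2.431   0.03811
  Δ         0.04278  -0.02139  -0.04278  -0.02139
  eq          1.759   0.03494     2.388   0.01672
  solve Keq expr → x = -0.02139; check Q = 0.001077
Then change container volume by factor 2 (V_new/V_old).
Step 3:
                  A         M         E         C
  init       0.8793   0.01747     1.194   0.00836
  Δ        -0.02139    0.0107   0.02139    0.0107
  eq         0.8579   0.02817     1.215   0.01906
  solve Keq expr → x = 0.0107; check Q = 0.001077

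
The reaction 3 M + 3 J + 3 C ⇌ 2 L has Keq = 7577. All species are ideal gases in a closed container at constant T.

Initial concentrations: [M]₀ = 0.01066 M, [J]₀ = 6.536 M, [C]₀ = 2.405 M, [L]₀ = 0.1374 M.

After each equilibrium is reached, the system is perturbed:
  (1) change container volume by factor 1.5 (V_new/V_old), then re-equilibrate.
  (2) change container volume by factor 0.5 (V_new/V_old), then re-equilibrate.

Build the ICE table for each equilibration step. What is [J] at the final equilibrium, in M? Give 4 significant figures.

[J]_eq = 8.701 M

Q₀ = 4.013 vs Keq = 7577 ⇒ Q<K, forward
Step 1:
                   M          J          C          L
  init       0.01066      6.536      2.405     0.1374
  Δ        -0.009766  -0.009766  -0.009766    0.00651
  eq      8.9444e-04      6.526      2.395     0.1439
  solve Keq expr → x = 0.003255; check Q = 7577
Then change container volume by factor 1.5 (V_new/V_old).
Step 2:
                   M          J          C          L
  init    5.9629e-04      4.351      1.597    0.09594
  Δ       9.3167e-04 9.3167e-04 9.3167e-04 -6.2111e-04
  eq        0.001528      4.352      1.598    0.09532
  solve Keq expr → x = -3.1056e-04; check Q = 7577
Then change container volume by factor 0.5 (V_new/V_old).
Step 3:
                   M          J          C          L
  init      0.003056      8.704      3.196     0.1906
  Δ        -0.002445  -0.002445  -0.002445    0.00163
  eq      6.1046e-04      8.701      3.193     0.1923
  solve Keq expr → x = 8.1515e-04; check Q = 7577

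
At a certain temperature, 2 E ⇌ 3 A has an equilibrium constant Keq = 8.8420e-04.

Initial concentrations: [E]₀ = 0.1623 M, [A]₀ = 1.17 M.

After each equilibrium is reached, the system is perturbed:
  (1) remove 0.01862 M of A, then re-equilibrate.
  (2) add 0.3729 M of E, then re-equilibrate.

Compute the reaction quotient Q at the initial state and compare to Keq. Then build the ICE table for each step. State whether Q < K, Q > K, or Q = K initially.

Q₀ = 60.8; Q > K (proceeds reverse)

Q₀ = 60.8 vs Keq = 8.8420e-04 ⇒ Q>K, reverse
Step 1:
                    E           A
  Initial      0.1623        1.17
  Change       0.7211      -1.082
  Equil        0.8834     0.08837
  solve Keq expr → x = -0.3605; check Q = 8.8420e-04
Then remove 0.01862 M of A.
Step 2:
                    E           A
  Initial      0.8834     0.06975
  Change     -0.01188     0.01783
  Equil        0.8715     0.08757
  solve Keq expr → x = 0.005942; check Q = 8.8420e-04
Then add 0.3729 M of E.
Step 3:
                    E           A
  Initial       1.244     0.08757
  Change     -0.01505     0.02257
  Equil         1.229      0.1101
  solve Keq expr → x = 0.007525; check Q = 8.8420e-04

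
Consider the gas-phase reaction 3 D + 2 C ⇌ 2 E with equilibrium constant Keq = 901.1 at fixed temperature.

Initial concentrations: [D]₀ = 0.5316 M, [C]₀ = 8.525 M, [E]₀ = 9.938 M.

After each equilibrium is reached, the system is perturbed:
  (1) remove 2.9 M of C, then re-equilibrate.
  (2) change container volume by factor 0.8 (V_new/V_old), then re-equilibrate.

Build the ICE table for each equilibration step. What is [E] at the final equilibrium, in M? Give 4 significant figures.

Q₀ = 9.046 vs Keq = 901.1 ⇒ Q<K, forward
Step 1:
                  D         C         E
  init       0.5316     8.525     9.938
  Δ         -0.4122   -0.2748    0.2748
  eq         0.1194      8.25     10.21
  solve Keq expr → x = 0.1374; check Q = 901.1
Then remove 2.9 M of C.
Step 2:
                  D         C         E
  init       0.1194      5.35     10.21
  Δ         0.03917   0.02611  -0.02611
  eq         0.1585     5.376     10.19
  solve Keq expr → x = -0.01306; check Q = 901.1
Then change container volume by factor 0.8 (V_new/V_old).
Step 3:
                  D         C         E
  init       0.1982      6.72     12.73
  Δ        -0.03901    -0.026     0.026
  eq         0.1592     6.694     12.76
  solve Keq expr → x = 0.013; check Q = 901.1

[E]_eq = 12.76 M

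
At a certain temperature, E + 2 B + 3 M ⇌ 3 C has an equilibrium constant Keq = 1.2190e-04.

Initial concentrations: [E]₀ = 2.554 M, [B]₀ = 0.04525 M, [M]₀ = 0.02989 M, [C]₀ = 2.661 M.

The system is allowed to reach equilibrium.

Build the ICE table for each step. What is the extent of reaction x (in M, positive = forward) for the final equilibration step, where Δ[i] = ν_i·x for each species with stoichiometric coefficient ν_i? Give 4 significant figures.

Q₀ = 1.3493e+08 vs Keq = 1.2190e-04 ⇒ Q>K, reverse
Step 1:
                    E           B           M           C
  init          2.554     0.04525     0.02989       2.661
  Δ            0.8027       1.605       2.408      -2.408
  eq            3.357       1.651       2.438      0.2528
  solve Keq expr → x = -0.8027; check Q = 1.2190e-04

x = -0.8027 M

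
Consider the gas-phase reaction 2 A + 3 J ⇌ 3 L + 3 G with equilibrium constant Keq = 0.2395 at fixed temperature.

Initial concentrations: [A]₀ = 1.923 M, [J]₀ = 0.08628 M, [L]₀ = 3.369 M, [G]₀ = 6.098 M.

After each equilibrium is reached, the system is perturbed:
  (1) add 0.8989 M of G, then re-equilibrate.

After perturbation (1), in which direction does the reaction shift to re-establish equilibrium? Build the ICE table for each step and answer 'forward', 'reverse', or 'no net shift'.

Q₀ = 3.6507e+06 vs Keq = 0.2395 ⇒ Q>K, reverse
Step 1:
                   A          J          L          G
  I            1.923    0.08628      3.369      6.098
  C            1.601      2.401     -2.401     -2.401
  E            3.524      2.488     0.9677      3.697
  solve Keq expr → x = -0.8004; check Q = 0.2395
Then add 0.8989 M of G.
Step 2:
                   A          J          L          G
  I            3.524      2.488     0.9677      4.596
  C          0.07886     0.1183    -0.1183    -0.1183
  E            3.603      2.606     0.8494      4.477
  solve Keq expr → x = -0.03943; check Q = 0.2395

Direction: reverse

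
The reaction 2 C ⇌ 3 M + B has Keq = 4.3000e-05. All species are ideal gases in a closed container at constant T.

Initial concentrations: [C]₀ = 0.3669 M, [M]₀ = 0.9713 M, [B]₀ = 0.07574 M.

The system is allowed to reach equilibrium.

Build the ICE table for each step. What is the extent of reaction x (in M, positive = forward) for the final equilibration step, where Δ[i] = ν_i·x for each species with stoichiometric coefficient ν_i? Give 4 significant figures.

Q₀ = 0.5156 vs Keq = 4.3000e-05 ⇒ Q>K, reverse
Step 1:
                   C          M          B
  Initial     0.3669     0.9713    0.07574
  Change      0.1514    -0.2271   -0.07571
  Equil       0.5183     0.7442 2.8033e-05
  solve Keq expr → x = -0.07571; check Q = 4.3000e-05

x = -0.07571 M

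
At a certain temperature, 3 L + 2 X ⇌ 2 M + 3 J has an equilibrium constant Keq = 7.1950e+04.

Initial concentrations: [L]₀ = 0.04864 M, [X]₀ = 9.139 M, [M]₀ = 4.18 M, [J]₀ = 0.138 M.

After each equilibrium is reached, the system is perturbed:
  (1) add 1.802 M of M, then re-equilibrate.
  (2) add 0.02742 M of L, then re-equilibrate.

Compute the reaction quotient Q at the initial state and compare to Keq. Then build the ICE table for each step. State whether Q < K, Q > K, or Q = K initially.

Q₀ = 4.778; Q < K (proceeds forward)

Q₀ = 4.778 vs Keq = 7.1950e+04 ⇒ Q<K, forward
Step 1:
                    L           X           M           J
  I           0.04864       9.139        4.18       0.138
  C            -0.046    -0.03066     0.03066       0.046
  E          0.002645       9.108       4.211       0.184
  solve Keq expr → x = 0.01533; check Q = 7.1950e+04
Then add 1.802 M of M.
Step 2:
                    L           X           M           J
  I          0.002645       9.108       6.013       0.184
  C        6.9604e-04  4.6403e-04 -4.6403e-04 -6.9604e-04
  E          0.003341       9.109       6.012      0.1833
  solve Keq expr → x = -2.3201e-04; check Q = 7.1950e+04
Then add 0.02742 M of L.
Step 3:
                    L           X           M           J
  I           0.03076       9.109       6.012      0.1833
  C          -0.02692    -0.01794     0.01794     0.02692
  E          0.003844       9.091        6.03      0.2102
  solve Keq expr → x = 0.008972; check Q = 7.1950e+04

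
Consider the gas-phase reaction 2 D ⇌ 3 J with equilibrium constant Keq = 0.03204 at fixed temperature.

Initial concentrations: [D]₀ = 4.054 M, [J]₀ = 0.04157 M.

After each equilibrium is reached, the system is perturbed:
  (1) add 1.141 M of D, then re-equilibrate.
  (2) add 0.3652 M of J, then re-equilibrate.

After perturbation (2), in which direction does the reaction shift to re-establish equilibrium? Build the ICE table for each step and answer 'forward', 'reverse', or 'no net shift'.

Q₀ = 4.3709e-06 vs Keq = 0.03204 ⇒ Q<K, forward
Step 1:
                    D           J
  init          4.054     0.04157
  Δ           -0.4683      0.7025
  eq            3.586      0.7441
  solve Keq expr → x = 0.2342; check Q = 0.03204
Then add 1.141 M of D.
Step 2:
                    D           J
  init          4.727      0.7441
  Δ          -0.09251      0.1388
  eq            4.634      0.8828
  solve Keq expr → x = 0.04626; check Q = 0.03204
Then add 0.3652 M of J.
Step 3:
                    D           J
  init          4.634       1.248
  Δ            0.2246     -0.3369
  eq            4.859      0.9111
  solve Keq expr → x = -0.1123; check Q = 0.03204

Direction: reverse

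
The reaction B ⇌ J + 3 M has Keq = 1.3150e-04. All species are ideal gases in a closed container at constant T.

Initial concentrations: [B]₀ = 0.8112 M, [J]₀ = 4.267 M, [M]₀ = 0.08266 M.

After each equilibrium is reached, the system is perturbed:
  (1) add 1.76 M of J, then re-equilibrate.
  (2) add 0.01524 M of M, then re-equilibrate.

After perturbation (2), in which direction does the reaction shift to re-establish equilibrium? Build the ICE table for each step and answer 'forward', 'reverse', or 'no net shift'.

Q₀ = 0.002971 vs Keq = 1.3150e-04 ⇒ Q>K, reverse
Step 1:
                   B          J          M
  I           0.8112      4.267    0.08266
  C          0.01772   -0.01772   -0.05317
  E           0.8289      4.249    0.02949
  solve Keq expr → x = -0.01772; check Q = 1.3150e-04
Then add 1.76 M of J.
Step 2:
                   B          J          M
  I           0.8289      6.009    0.02949
  C         0.001068  -0.001068  -0.003205
  E             0.83      6.008    0.02629
  solve Keq expr → x = -0.001068; check Q = 1.3150e-04
Then add 0.01524 M of M.
Step 3:
                   B          J          M
  I             0.83      6.008    0.04153
  C          0.00506   -0.00506   -0.01518
  E           0.8351      6.003    0.02635
  solve Keq expr → x = -0.00506; check Q = 1.3150e-04

Direction: reverse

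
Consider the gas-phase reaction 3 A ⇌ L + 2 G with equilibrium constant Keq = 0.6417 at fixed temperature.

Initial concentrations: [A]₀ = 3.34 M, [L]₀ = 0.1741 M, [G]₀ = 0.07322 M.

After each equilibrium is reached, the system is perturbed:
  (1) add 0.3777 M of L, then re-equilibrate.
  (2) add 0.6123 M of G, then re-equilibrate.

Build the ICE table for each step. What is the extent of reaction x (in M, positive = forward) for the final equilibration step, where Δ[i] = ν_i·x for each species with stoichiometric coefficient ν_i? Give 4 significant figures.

x = -0.08783 M

Q₀ = 2.5051e-05 vs Keq = 0.6417 ⇒ Q<K, forward
Step 1:
                    A           L           G
  I              3.34      0.1741     0.07322
  C            -1.979      0.6597       1.319
  E             1.361      0.8338       1.393
  solve Keq expr → x = 0.6597; check Q = 0.6417
Then add 0.3777 M of L.
Step 2:
                    A           L           G
  I             1.361       1.212       1.393
  C            0.1104    -0.03682    -0.07363
  E             1.471       1.175       1.319
  solve Keq expr → x = -0.03682; check Q = 0.6417
Then add 0.6123 M of G.
Step 3:
                    A           L           G
  I             1.471       1.175       1.931
  C            0.2635    -0.08783     -0.1757
  E             1.735       1.087       1.756
  solve Keq expr → x = -0.08783; check Q = 0.6417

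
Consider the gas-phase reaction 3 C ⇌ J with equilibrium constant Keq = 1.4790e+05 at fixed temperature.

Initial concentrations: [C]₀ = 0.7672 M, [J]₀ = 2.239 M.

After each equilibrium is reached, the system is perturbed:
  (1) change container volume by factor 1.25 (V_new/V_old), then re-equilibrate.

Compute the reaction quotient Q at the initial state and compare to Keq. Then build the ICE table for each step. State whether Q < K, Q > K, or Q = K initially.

Q₀ = 4.958 vs Keq = 1.4790e+05 ⇒ Q<K, forward
Step 1:
                    C           J
  init         0.7672       2.239
  Δ           -0.7416      0.2472
  eq          0.02562       2.486
  solve Keq expr → x = 0.2472; check Q = 1.4790e+05
Then change container volume by factor 1.25 (V_new/V_old).
Step 2:
                    C           J
  init        0.02049       1.989
  Δ          0.003283   -0.001094
  eq          0.02378       1.988
  solve Keq expr → x = -0.001094; check Q = 1.4790e+05

Q₀ = 4.958; Q < K (proceeds forward)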